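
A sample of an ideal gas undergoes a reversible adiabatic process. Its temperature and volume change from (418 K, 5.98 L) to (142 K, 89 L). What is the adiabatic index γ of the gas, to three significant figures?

TV^(γ−1) = const ⇒ γ − 1 = ln(T₂/T₁) / ln(V₁/V₂).
γ = 1 + ln(142/418) / ln(5.98/89) = 1.4.

γ ≈ 1.40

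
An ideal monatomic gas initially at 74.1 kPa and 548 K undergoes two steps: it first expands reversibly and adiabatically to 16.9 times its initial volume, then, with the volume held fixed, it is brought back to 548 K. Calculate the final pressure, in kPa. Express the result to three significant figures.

P₃ ≈ 4.38 kPa

For a monatomic ideal gas γ = 5/3.
Adiabatic step (PV^γ = const): P₂ = 74.1×(1/16.9)^(5/3) = 0.6658 kPa; T₂ = 548×(1/16.9)^(2/3) = 83.21 K.
Isochoric: P₃ = P₂(T₃/T₂) = 0.6658 × (548/83.21) = 4.385 kPa.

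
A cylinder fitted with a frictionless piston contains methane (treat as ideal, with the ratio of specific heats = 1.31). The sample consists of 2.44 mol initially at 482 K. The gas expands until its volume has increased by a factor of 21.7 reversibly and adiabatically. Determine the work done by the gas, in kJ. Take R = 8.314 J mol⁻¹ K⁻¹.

W ≈ 19.4 kJ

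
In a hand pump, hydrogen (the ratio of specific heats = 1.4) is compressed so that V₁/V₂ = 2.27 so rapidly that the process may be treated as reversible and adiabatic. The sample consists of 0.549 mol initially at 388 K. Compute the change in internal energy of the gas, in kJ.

ΔU ≈ 1.72 kJ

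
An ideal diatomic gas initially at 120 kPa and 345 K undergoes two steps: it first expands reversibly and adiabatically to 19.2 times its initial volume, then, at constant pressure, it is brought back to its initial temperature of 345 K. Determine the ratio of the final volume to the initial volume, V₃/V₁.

V₃/V₁ ≈ 62.6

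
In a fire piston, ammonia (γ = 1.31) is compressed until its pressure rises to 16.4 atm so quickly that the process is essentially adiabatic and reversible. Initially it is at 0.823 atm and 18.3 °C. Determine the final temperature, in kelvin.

T₂ ≈ 592 K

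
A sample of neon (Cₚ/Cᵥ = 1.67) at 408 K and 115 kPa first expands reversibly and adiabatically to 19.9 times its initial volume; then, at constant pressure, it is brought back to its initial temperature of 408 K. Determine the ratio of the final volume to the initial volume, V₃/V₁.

V₃/V₁ ≈ 148

Adiabatic step: V₂/V₁ = 19.9; T₂ = T₁·(1/19.9)^(0.67) = 55.01 K.
Isobaric step: V₃/V₂ = T₃/T₂ = 408/55.01.
V₃/V₁ = (V₂/V₁)(V₃/V₂) = 19.9 × (408/55.01) = 147.6.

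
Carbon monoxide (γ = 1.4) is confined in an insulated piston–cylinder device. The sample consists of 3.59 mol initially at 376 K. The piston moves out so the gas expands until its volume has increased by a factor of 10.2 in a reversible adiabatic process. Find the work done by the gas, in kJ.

W ≈ 17.0 kJ

Adiabatic: T₁V₁^(γ−1) = T₂V₂^(γ−1) ⇒ T₂ = T₁ (V₁/V₂)^(γ−1).
T₂ = 376 × (1/10.2)^(0.4) = 148.5 K.
Q = 0, so ΔU = W_on_gas = nCᵥΔT with Cᵥ = R/(γ−1) = 20.79 J/(mol·K).
ΔU = 3.59 × 20.79 × (148.5 − 376) = -16980 J.
Work done by the gas = −ΔU = 16980 J.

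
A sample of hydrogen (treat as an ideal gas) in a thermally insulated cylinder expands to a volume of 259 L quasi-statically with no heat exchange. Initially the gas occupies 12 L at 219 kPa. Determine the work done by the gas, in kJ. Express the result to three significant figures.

γ = 7/5 for a diatomic ideal gas.
P₂ = P₁(V₁/V₂)^γ = 219×(12/259)^(7/5) = 2.969 kPa.
For a reversible adiabat, W_by_gas = (P₁V₁ − P₂V₂)/(γ−1).
W_by = (219000×0.012 − 2969×0.259) / (2/5) = 4647 J.

W ≈ 4.65 kJ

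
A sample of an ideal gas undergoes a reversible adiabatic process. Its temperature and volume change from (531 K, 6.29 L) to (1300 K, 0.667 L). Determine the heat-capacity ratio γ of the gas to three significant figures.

γ ≈ 1.40

TV^(γ−1) = const ⇒ γ − 1 = ln(T₂/T₁) / ln(V₁/V₂).
γ = 1 + ln(1300/531) / ln(6.29/0.667) = 1.399.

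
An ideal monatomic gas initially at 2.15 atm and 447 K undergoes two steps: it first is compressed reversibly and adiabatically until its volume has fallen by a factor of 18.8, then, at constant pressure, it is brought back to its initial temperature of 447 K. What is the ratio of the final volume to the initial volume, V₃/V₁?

For a monatomic ideal gas γ = 5/3.
Adiabatic step: V₂/V₁ = 0.05319; T₂ = T₁·18.8^(2/3) = 3160 K.
Isobaric step: V₃/V₂ = T₃/T₂ = 447/3160.
V₃/V₁ = (V₂/V₁)(V₃/V₂) = 0.05319 × (447/3160) = 0.007523.

V₃/V₁ ≈ 0.00752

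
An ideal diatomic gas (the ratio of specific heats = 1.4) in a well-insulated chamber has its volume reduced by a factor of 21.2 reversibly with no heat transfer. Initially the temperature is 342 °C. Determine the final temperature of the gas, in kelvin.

T₂ ≈ 2090 K

Adiabatic: T₁V₁^(γ−1) = T₂V₂^(γ−1) ⇒ T₂ = T₁ (V₁/V₂)^(γ−1).
T₁ = 342 °C = 615.1 K.
T₂ = 615.1 × 21.2^(0.4) = 2087 K.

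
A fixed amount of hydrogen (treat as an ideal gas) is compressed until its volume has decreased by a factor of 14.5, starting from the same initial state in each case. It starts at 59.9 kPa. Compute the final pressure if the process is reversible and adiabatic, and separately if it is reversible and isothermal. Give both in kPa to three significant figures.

For a diatomic ideal gas γ = 7/5.
Isothermal: P₂ = P₁(V₁/V₂) = 59.9×14.5 = 868.5 kPa.
Adiabatic: P₂ = P₁(V₁/V₂)^γ = 59.9×14.5^(7/5) = 2531 kPa.

adiabatic: 2530 kPa; isothermal: 869 kPa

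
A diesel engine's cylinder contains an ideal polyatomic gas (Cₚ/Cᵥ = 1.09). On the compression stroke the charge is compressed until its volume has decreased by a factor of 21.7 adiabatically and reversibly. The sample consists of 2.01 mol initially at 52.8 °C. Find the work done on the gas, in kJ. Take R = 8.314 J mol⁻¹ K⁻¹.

W ≈ 19.3 kJ

Adiabatic: T₁V₁^(γ−1) = T₂V₂^(γ−1) ⇒ T₂ = T₁ (V₁/V₂)^(γ−1).
T₁ = 52.8 °C = 325.9 K.
T₂ = 325.9 × 21.7^(0.09) = 430 K.
Q = 0, so ΔU = W_on_gas = nCᵥΔT with Cᵥ = R/(γ−1) = 92.38 J/(mol·K).
ΔU = 2.01 × 92.38 × (430 − 325.9) = 19310 J.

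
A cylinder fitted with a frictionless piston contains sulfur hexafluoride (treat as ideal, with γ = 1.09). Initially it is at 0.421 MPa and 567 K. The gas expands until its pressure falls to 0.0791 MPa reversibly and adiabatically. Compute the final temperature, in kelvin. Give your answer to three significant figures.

Adiabatic: T₂/T₁ = (P₂/P₁)^((γ−1)/γ).
T₂ = 567 × (0.0791/0.421)^(0.0826) = 493.9 K.

T₂ ≈ 494 K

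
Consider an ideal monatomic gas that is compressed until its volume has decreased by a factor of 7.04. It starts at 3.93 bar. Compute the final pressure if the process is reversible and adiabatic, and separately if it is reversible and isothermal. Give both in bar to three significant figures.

For a monatomic ideal gas γ = 5/3.
Isothermal: P₂ = P₁(V₁/V₂) = 3.93×7.04 = 27.67 bar.
Adiabatic: P₂ = P₁(V₁/V₂)^γ = 3.93×7.04^(5/3) = 101.6 bar.

adiabatic: 102 bar; isothermal: 27.7 bar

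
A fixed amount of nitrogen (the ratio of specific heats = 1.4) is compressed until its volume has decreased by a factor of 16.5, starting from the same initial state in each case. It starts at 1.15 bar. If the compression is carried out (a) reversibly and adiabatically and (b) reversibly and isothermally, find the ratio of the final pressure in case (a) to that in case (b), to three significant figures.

P_adiabatic / P_isothermal ≈ 3.07

Isothermal: P_b = P₁(V₁/V₂) = 1.15×16.5.
Adiabatic: P_a = P₁(V₁/V₂)^γ = 1.15×16.5^(1.4).
P_a/P_b = (V₁/V₂)^(γ−1) = 16.5^(0.4) = 3.069.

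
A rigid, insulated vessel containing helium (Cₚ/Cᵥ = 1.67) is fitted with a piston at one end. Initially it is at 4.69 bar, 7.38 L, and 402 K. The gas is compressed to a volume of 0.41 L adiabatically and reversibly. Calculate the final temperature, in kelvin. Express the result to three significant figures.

T₂ ≈ 2790 K

For a reversible adiabat TV^(γ−1) is constant, so T₂ = T₁ (V₁/V₂)^(γ−1).
T₂ = 402 × (7.38/0.41)^(0.67) = 2788 K.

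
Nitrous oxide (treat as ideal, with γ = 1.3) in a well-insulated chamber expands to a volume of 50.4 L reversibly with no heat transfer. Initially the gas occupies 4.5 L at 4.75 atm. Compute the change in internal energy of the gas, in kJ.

P₂ = P₁(V₁/V₂)^γ = 4.75×(4.5/50.4)^(1.3) = 0.2055 atm.
For a reversible adiabat, W_by_gas = (P₁V₁ − P₂V₂)/(γ−1).
W_by = (481300×0.0045 − 20820×0.0504) / (0.3) = 3722 J.
Q = 0 ⇒ ΔU = −W_by = -3722 J.

ΔU ≈ -3.72 kJ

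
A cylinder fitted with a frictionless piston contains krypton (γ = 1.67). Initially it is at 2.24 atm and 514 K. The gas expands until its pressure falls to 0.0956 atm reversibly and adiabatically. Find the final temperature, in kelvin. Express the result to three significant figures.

T₂ ≈ 145 K

Along an adiabat T P^((1−γ)/γ) is constant, so T₂ = T₁ (P₂/P₁)^((γ−1)/γ).
T₂ = 514 × (0.0956/2.24)^(0.401) = 145 K.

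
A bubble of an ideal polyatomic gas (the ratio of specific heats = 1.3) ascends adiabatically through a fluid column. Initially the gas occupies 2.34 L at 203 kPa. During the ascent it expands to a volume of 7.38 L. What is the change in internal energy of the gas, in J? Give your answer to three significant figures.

P₂ = P₁(V₁/V₂)^γ = 203×(2.34/7.38)^(1.3) = 45.6 kPa.
For a reversible adiabat, W_by_gas = (P₁V₁ − P₂V₂)/(γ−1).
W_by = (203000×0.00234 − 45600×0.00738) / (0.3) = 461.5 J.
Q = 0 ⇒ ΔU = −W_by = -461.5 J.

ΔU ≈ -462 J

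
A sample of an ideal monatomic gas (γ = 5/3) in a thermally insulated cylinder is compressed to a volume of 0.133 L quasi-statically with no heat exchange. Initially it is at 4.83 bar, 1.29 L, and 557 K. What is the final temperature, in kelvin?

T₂ ≈ 2530 K

For a reversible adiabat TV^(γ−1) is constant, so T₂ = T₁ (V₁/V₂)^(γ−1).
T₂ = 557 × (1.29/0.133)^(2/3) = 2533 K.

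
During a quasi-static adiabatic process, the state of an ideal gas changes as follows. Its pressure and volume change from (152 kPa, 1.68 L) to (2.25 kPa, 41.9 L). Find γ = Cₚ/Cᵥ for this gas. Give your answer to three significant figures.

γ ≈ 1.31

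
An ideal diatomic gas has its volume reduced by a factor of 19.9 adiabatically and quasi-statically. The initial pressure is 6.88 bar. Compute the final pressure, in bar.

P₂ ≈ 453 bar

Since PV^γ is constant along a reversible adiabat, P₂ = P₁ (V₁/V₂)^γ.
For a diatomic ideal gas γ = 7/5.
P₂ = 6.88 × 19.9^(7/5) = 452.9 bar.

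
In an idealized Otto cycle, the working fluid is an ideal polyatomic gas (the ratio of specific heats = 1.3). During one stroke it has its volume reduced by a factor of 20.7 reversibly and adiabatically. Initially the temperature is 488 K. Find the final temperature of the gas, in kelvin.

T₂ ≈ 1210 K

Adiabatic: T₁V₁^(γ−1) = T₂V₂^(γ−1) ⇒ T₂ = T₁ (V₁/V₂)^(γ−1).
T₂ = 488 × 20.7^(0.3) = 1211 K.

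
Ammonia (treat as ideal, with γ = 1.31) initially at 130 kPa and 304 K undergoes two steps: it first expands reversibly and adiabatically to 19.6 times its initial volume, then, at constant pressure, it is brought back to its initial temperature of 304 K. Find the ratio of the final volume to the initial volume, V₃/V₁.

V₃/V₁ ≈ 49.3

Adiabatic step: V₂/V₁ = 19.6; T₂ = T₁·(1/19.6)^(0.31) = 120.9 K.
Isobaric step: V₃/V₂ = T₃/T₂ = 304/120.9.
V₃/V₁ = (V₂/V₁)(V₃/V₂) = 19.6 × (304/120.9) = 49.3.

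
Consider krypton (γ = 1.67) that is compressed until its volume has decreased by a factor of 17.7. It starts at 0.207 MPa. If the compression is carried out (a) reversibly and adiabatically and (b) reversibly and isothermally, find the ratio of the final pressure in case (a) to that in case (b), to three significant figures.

Isothermal: P_b = P₁(V₁/V₂) = 0.207×17.7.
Adiabatic: P_a = P₁(V₁/V₂)^γ = 0.207×17.7^(1.67).
P_a/P_b = (V₁/V₂)^(γ−1) = 17.7^(0.67) = 6.857.

P_adiabatic / P_isothermal ≈ 6.86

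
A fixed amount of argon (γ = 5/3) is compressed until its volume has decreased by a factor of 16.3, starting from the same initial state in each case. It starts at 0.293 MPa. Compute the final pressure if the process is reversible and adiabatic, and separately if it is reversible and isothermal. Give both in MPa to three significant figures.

adiabatic: 30.7 MPa; isothermal: 4.78 MPa

Isothermal: P₂ = P₁(V₁/V₂) = 0.293×16.3 = 4.776 MPa.
Adiabatic: P₂ = P₁(V₁/V₂)^γ = 0.293×16.3^(5/3) = 30.7 MPa.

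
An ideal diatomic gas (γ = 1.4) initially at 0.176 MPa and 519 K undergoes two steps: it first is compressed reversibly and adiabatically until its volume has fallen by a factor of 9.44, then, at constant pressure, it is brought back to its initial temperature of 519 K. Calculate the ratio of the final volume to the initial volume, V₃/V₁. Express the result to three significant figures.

V₃/V₁ ≈ 0.0432

Adiabatic step: V₂/V₁ = 0.1059; T₂ = T₁·9.44^(0.4) = 1274 K.
Isobaric step: V₃/V₂ = T₃/T₂ = 519/1274.
V₃/V₁ = (V₂/V₁)(V₃/V₂) = 0.1059 × (519/1274) = 0.04316.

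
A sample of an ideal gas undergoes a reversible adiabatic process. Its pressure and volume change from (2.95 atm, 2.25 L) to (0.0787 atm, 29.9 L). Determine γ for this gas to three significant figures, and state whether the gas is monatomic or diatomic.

PV^γ = const ⇒ γ = ln(P₂/P₁) / ln(V₁/V₂).
γ = ln(0.0787/2.95) / ln(2.25/29.9) = 1.401.
γ ≈ 1.40 is close to 7/5, so the gas is diatomic.

γ ≈ 1.40; diatomic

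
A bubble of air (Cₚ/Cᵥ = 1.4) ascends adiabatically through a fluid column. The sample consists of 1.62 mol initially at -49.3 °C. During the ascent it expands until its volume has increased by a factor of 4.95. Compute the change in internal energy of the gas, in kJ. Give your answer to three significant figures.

ΔU ≈ -3.56 kJ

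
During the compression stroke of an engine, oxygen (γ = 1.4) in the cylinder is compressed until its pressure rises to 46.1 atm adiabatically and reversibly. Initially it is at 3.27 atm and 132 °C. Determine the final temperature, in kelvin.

T₂ ≈ 863 K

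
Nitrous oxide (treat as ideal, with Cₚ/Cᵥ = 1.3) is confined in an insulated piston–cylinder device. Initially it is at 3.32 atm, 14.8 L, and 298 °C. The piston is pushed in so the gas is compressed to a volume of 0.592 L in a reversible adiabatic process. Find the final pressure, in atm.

P₂ ≈ 218 atm

Adiabatic: P₁V₁^γ = P₂V₂^γ ⇒ P₂ = P₁ (V₁/V₂)^γ.
P₂ = 3.32 × (14.8/0.592)^(1.3) = 218 atm.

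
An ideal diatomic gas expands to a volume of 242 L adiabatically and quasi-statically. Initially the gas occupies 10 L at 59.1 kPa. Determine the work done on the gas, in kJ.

γ = 7/5 for a diatomic ideal gas.
P₂ = P₁(V₁/V₂)^γ = 59.1×(10/242)^(7/5) = 0.6827 kPa.
For a reversible adiabat, W_by_gas = (P₁V₁ − P₂V₂)/(γ−1).
W_by = (59100×0.01 − 682.7×0.242) / (2/5) = 1064 J.
W_on_gas = −W_by = -1064 J.

W ≈ -1.06 kJ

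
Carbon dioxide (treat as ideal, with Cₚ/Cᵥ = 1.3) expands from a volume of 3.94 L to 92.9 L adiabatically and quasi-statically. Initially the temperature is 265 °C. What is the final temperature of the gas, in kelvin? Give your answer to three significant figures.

T₂ ≈ 209 K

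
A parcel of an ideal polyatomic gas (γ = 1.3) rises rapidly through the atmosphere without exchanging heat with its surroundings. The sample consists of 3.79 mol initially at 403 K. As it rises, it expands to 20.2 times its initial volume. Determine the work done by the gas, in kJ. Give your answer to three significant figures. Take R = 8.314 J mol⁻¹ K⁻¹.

For a reversible adiabat TV^(γ−1) is constant, so T₂ = T₁ (V₁/V₂)^(γ−1).
T₂ = 403 × (1/20.2)^(0.3) = 163.6 K.
Q = 0, so ΔU = W_on_gas = nCᵥΔT with Cᵥ = R/(γ−1) = 27.71 J/(mol·K).
ΔU = 3.79 × 27.71 × (163.6 − 403) = -25150 J.
Work done by the gas = −ΔU = 25150 J.

W ≈ 25.1 kJ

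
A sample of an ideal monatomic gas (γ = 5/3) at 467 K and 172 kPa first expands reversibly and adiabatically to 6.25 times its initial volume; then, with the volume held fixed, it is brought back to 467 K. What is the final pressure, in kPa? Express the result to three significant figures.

P₃ ≈ 27.5 kPa

Adiabatic step (PV^γ = const): P₂ = 172×(1/6.25)^(5/3) = 8.111 kPa; T₂ = 467×(1/6.25)^(2/3) = 137.6 K.
Isochoric: P₃ = P₂(T₃/T₂) = 8.111 × (467/137.6) = 27.52 kPa.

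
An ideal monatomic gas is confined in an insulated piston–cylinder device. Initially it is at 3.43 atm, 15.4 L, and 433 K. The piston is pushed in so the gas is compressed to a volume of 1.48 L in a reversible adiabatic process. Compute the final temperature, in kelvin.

Adiabatic: T₁V₁^(γ−1) = T₂V₂^(γ−1) ⇒ T₂ = T₁ (V₁/V₂)^(γ−1).
γ = 5/3 for a monatomic ideal gas.
T₂ = 433 × (15.4/1.48)^(2/3) = 2064 K.

T₂ ≈ 2060 K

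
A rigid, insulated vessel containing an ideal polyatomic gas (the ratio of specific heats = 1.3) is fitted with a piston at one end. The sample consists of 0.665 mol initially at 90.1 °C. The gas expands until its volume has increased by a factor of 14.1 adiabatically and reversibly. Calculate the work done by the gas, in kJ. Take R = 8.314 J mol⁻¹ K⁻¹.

W ≈ 3.67 kJ

For a reversible adiabat TV^(γ−1) is constant, so T₂ = T₁ (V₁/V₂)^(γ−1).
T₁ = 90.1 °C = 363.2 K.
T₂ = 363.2 × (1/14.1)^(0.3) = 164.2 K.
Q = 0, so ΔU = W_on_gas = nCᵥΔT with Cᵥ = R/(γ−1) = 27.71 J/(mol·K).
ΔU = 0.665 × 27.71 × (164.2 − 363.2) = -3668 J.
Work done by the gas = −ΔU = 3668 J.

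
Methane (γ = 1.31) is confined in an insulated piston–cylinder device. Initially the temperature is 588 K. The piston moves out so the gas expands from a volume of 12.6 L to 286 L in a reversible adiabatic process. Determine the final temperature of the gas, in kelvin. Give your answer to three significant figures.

For a reversible adiabat TV^(γ−1) is constant, so T₂ = T₁ (V₁/V₂)^(γ−1).
T₂ = 588 × (12.6/286)^(0.31) = 223.4 K.

T₂ ≈ 223 K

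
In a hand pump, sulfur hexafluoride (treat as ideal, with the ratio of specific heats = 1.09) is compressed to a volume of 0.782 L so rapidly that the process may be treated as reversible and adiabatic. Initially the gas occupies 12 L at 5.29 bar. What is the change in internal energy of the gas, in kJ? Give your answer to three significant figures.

ΔU ≈ 19.7 kJ

P₂ = P₁(V₁/V₂)^γ = 5.29×(12/0.782)^(1.09) = 103.8 bar.
For a reversible adiabat, W_by_gas = (P₁V₁ − P₂V₂)/(γ−1).
W_by = (529000×0.012 − 1.038×10^7×0.000782) / (0.09) = -19650 J.
Q = 0 ⇒ ΔU = −W_by = 19650 J.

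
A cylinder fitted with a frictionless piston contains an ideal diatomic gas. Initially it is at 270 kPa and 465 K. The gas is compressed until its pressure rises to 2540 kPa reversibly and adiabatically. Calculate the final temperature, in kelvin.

Along an adiabat T P^((1−γ)/γ) is constant, so T₂ = T₁ (P₂/P₁)^((γ−1)/γ).
For a diatomic ideal gas γ = 7/5, so (γ−1)/γ = 2/7.
T₂ = 465 × (2540/270)^(2/7) = 882.2 K.

T₂ ≈ 882 K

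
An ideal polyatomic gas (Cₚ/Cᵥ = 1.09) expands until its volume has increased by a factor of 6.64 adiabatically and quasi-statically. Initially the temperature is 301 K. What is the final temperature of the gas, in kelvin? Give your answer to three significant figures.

Adiabatic: T₁V₁^(γ−1) = T₂V₂^(γ−1) ⇒ T₂ = T₁ (V₁/V₂)^(γ−1).
T₂ = 301 × (1/6.64)^(0.09) = 253.8 K.

T₂ ≈ 254 K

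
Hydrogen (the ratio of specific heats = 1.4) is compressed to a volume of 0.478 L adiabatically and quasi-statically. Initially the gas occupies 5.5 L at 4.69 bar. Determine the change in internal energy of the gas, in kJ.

P₂ = P₁(V₁/V₂)^γ = 4.69×(5.5/0.478)^(1.4) = 143.4 bar.
For a reversible adiabat, W_by_gas = (P₁V₁ − P₂V₂)/(γ−1).
W_by = (469000×0.0055 − 1.434×10^7×0.000478) / (0.4) = -10680 J.
Q = 0 ⇒ ΔU = −W_by = 10680 J.

ΔU ≈ 10.7 kJ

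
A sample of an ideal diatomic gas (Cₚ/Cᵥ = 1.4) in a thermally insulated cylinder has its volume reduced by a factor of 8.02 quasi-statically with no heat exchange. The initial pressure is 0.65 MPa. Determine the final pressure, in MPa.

Adiabatic: P₁V₁^γ = P₂V₂^γ ⇒ P₂ = P₁ (V₁/V₂)^γ.
P₂ = 0.65 × 8.02^(1.4) = 11.99 MPa.

P₂ ≈ 12.0 MPa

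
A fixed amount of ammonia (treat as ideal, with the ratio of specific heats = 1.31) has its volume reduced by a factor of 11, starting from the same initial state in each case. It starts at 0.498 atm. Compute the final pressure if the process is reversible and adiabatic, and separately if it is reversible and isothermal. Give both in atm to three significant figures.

adiabatic: 11.5 atm; isothermal: 5.48 atm

Isothermal: P₂ = P₁(V₁/V₂) = 0.498×11 = 5.478 atm.
Adiabatic: P₂ = P₁(V₁/V₂)^γ = 0.498×11^(1.31) = 11.52 atm.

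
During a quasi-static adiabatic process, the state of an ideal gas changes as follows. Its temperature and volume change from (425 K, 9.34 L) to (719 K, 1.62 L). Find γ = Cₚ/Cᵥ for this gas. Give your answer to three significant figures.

γ ≈ 1.30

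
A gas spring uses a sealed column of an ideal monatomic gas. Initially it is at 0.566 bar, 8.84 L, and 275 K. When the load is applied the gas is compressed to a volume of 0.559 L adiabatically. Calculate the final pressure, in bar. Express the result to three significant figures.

Adiabatic: P₁V₁^γ = P₂V₂^γ ⇒ P₂ = P₁ (V₁/V₂)^γ.
γ = 5/3 for a monatomic ideal gas.
P₂ = 0.566 × (8.84/0.559)^(5/3) = 56.39 bar.

P₂ ≈ 56.4 bar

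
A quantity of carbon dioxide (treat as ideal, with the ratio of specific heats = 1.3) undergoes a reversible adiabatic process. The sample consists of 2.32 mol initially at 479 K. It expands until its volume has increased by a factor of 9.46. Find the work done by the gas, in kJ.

W ≈ 15.1 kJ

Adiabatic: T₁V₁^(γ−1) = T₂V₂^(γ−1) ⇒ T₂ = T₁ (V₁/V₂)^(γ−1).
T₂ = 479 × (1/9.46)^(0.3) = 244.1 K.
Q = 0, so ΔU = W_on_gas = nCᵥΔT with Cᵥ = R/(γ−1) = 27.71 J/(mol·K).
ΔU = 2.32 × 27.71 × (244.1 − 479) = -15100 J.
Work done by the gas = −ΔU = 15100 J.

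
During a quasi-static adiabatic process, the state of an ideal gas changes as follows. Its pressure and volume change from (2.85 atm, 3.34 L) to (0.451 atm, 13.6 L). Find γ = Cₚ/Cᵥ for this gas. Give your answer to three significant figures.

PV^γ = const ⇒ γ = ln(P₂/P₁) / ln(V₁/V₂).
γ = ln(0.451/2.85) / ln(3.34/13.6) = 1.313.

γ ≈ 1.31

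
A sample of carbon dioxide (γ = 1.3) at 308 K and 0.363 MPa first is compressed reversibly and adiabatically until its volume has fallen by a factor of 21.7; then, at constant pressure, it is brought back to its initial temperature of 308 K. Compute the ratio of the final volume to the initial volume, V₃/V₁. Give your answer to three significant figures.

V₃/V₁ ≈ 0.0183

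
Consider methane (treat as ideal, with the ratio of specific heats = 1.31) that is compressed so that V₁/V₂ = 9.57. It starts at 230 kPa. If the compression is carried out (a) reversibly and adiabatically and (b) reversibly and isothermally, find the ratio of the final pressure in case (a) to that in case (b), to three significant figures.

Isothermal: P_b = P₁(V₁/V₂) = 230×9.57.
Adiabatic: P_a = P₁(V₁/V₂)^γ = 230×9.57^(1.31).
P_a/P_b = (V₁/V₂)^(γ−1) = 9.57^(0.31) = 2.014.

P_adiabatic / P_isothermal ≈ 2.01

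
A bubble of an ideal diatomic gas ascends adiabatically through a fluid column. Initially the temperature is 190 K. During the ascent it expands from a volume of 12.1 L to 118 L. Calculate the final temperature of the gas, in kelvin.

T₂ ≈ 76.4 K

For a reversible adiabat TV^(γ−1) is constant, so T₂ = T₁ (V₁/V₂)^(γ−1).
For a diatomic ideal gas γ = 7/5, so γ−1 = 2/5.
T₂ = 190 × (12.1/118)^(2/5) = 76.4 K.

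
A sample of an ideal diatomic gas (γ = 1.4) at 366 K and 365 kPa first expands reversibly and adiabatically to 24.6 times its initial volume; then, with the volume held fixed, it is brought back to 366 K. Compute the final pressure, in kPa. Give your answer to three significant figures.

P₃ ≈ 14.8 kPa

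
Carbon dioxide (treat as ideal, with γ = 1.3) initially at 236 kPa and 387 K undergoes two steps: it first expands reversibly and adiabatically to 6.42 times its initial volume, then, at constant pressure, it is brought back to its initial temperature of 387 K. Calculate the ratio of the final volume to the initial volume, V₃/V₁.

Adiabatic step: V₂/V₁ = 6.42; T₂ = T₁·(1/6.42)^(0.3) = 221.5 K.
Isobaric step: V₃/V₂ = T₃/T₂ = 387/221.5.
V₃/V₁ = (V₂/V₁)(V₃/V₂) = 6.42 × (387/221.5) = 11.21.

V₃/V₁ ≈ 11.2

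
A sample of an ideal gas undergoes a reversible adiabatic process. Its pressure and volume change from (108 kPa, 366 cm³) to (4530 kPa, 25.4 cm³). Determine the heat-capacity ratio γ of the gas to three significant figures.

γ ≈ 1.40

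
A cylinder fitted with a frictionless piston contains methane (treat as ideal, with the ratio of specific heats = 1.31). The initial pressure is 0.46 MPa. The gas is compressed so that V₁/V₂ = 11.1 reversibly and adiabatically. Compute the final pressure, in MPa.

P₂ ≈ 10.8 MPa

Since PV^γ is constant along a reversible adiabat, P₂ = P₁ (V₁/V₂)^γ.
P₂ = 0.46 × 11.1^(1.31) = 10.77 MPa.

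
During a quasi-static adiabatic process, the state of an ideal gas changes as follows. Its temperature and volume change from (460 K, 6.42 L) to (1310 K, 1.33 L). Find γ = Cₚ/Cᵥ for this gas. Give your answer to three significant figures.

TV^(γ−1) = const ⇒ γ − 1 = ln(T₂/T₁) / ln(V₁/V₂).
γ = 1 + ln(1310/460) / ln(6.42/1.33) = 1.665.

γ ≈ 1.66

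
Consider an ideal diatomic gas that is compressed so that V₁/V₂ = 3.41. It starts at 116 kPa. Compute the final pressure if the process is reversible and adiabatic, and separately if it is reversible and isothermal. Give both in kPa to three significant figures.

For a diatomic ideal gas γ = 7/5.
Isothermal: P₂ = P₁(V₁/V₂) = 116×3.41 = 395.6 kPa.
Adiabatic: P₂ = P₁(V₁/V₂)^γ = 116×3.41^(7/5) = 646.1 kPa.

adiabatic: 646 kPa; isothermal: 396 kPa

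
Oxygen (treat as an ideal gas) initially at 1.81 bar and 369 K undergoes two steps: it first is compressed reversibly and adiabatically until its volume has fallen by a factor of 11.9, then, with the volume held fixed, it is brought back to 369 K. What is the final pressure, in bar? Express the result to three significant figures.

P₃ ≈ 21.5 bar

For a diatomic ideal gas γ = 7/5.
Adiabatic step (PV^γ = const): P₂ = 1.81×11.9^(7/5) = 58 bar; T₂ = 369×11.9^(2/5) = 993.7 K.
Isochoric: P₃ = P₂(T₃/T₂) = 58 × (369/993.7) = 21.54 bar.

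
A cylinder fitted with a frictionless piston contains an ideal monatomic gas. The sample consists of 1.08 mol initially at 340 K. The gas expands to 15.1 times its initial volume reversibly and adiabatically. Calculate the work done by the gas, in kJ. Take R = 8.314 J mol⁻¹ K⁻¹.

W ≈ 3.83 kJ

For a reversible adiabat TV^(γ−1) is constant, so T₂ = T₁ (V₁/V₂)^(γ−1).
γ = 5/3 for a monatomic ideal gas, so γ−1 = 2/3.
T₂ = 340 × (1/15.1)^(2/3) = 55.65 K.
Q = 0, so ΔU = W_on_gas = nCᵥΔT with Cᵥ = R/(γ−1) = 12.47 J/(mol·K).
ΔU = 1.08 × 12.47 × (55.65 − 340) = -3830 J.
Work done by the gas = −ΔU = 3830 J.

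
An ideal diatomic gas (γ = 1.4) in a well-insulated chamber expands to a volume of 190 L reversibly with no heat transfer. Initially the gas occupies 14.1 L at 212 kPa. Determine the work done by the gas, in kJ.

P₂ = P₁(V₁/V₂)^γ = 212×(14.1/190)^(1.4) = 5.559 kPa.
For a reversible adiabat, W_by_gas = (P₁V₁ − P₂V₂)/(γ−1).
W_by = (212000×0.0141 − 5559×0.19) / (0.4) = 4833 J.

W ≈ 4.83 kJ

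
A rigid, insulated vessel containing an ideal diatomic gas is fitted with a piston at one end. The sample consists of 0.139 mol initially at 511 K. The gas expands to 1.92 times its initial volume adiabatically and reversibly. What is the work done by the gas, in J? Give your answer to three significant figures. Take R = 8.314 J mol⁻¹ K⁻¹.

Adiabatic: T₁V₁^(γ−1) = T₂V₂^(γ−1) ⇒ T₂ = T₁ (V₁/V₂)^(γ−1).
γ = 7/5 for a diatomic ideal gas, so γ−1 = 2/5.
T₂ = 511 × (1/1.92)^(2/5) = 393.6 K.
Q = 0, so ΔU = W_on_gas = nCᵥΔT with Cᵥ = R/(γ−1) = 20.79 J/(mol·K).
ΔU = 0.139 × 20.79 × (393.6 − 511) = -339.1 J.
Work done by the gas = −ΔU = 339.1 J.

W ≈ 339 J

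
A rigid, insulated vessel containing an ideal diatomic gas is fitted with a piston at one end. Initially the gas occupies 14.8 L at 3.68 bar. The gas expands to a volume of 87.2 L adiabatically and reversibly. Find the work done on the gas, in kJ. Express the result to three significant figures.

W ≈ -6.92 kJ

γ = 7/5 for a diatomic ideal gas.
P₂ = P₁(V₁/V₂)^γ = 3.68×(14.8/87.2)^(7/5) = 0.3072 bar.
For a reversible adiabat, W_by_gas = (P₁V₁ − P₂V₂)/(γ−1).
W_by = (368000×0.0148 − 30720×0.0872) / (2/5) = 6918 J.
W_on_gas = −W_by = -6918 J.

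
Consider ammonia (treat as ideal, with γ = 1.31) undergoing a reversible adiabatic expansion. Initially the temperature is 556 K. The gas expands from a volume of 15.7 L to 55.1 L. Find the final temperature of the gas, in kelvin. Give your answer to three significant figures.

T₂ ≈ 377 K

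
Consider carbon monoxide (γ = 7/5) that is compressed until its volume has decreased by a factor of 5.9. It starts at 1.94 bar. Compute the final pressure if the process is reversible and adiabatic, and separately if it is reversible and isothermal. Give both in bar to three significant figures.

adiabatic: 23.3 bar; isothermal: 11.4 bar

Isothermal: P₂ = P₁(V₁/V₂) = 1.94×5.9 = 11.45 bar.
Adiabatic: P₂ = P₁(V₁/V₂)^γ = 1.94×5.9^(7/5) = 23.28 bar.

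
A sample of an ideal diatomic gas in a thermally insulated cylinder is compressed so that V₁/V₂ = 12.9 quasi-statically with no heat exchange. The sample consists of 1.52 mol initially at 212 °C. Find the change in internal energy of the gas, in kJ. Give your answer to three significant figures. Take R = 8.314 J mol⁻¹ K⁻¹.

ΔU ≈ 27.3 kJ

Adiabatic: T₁V₁^(γ−1) = T₂V₂^(γ−1) ⇒ T₂ = T₁ (V₁/V₂)^(γ−1).
γ = 7/5 for a diatomic ideal gas, so γ−1 = 2/5.
T₁ = 212 °C = 485.1 K.
T₂ = 485.1 × 12.9^(2/5) = 1349 K.
Q = 0, so ΔU = W_on_gas = nCᵥΔT with Cᵥ = R/(γ−1) = 20.79 J/(mol·K).
ΔU = 1.52 × 20.79 × (1349 − 485.1) = 27300 J.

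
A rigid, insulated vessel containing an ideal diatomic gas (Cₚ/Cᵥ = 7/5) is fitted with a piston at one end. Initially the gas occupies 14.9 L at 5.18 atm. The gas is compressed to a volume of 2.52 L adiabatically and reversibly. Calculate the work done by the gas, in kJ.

P₂ = P₁(V₁/V₂)^γ = 5.18×(14.9/2.52)^(7/5) = 62.35 atm.
For a reversible adiabat, W_by_gas = (P₁V₁ − P₂V₂)/(γ−1).
W_by = (524900×0.0149 − 6.318×10^6×0.00252) / (2/5) = -20250 J.

W ≈ -20.2 kJ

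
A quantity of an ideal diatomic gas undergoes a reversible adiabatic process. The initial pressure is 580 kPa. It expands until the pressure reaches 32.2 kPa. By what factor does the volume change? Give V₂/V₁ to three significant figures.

From PV^γ = const, V₂/V₁ = (P₁/P₂)^(1/γ).
For a diatomic ideal gas γ = 7/5.
V₂/V₁ = (580/32.2)^(5/7) = 7.886.

V₂/V₁ ≈ 7.89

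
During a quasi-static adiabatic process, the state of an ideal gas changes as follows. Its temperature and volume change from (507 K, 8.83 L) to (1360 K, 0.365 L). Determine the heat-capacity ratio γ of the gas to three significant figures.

γ ≈ 1.31

TV^(γ−1) = const ⇒ γ − 1 = ln(T₂/T₁) / ln(V₁/V₂).
γ = 1 + ln(1360/507) / ln(8.83/0.365) = 1.31.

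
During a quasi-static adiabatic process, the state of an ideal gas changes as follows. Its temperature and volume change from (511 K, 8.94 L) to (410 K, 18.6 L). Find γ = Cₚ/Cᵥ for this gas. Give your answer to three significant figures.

γ ≈ 1.30

TV^(γ−1) = const ⇒ γ − 1 = ln(T₂/T₁) / ln(V₁/V₂).
γ = 1 + ln(410/511) / ln(8.94/18.6) = 1.301.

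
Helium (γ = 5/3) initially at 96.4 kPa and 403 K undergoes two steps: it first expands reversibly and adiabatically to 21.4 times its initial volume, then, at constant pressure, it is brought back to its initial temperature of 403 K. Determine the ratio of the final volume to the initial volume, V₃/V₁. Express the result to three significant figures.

Adiabatic step: V₂/V₁ = 21.4; T₂ = T₁·(1/21.4)^(2/3) = 52.28 K.
Isobaric step: V₃/V₂ = T₃/T₂ = 403/52.28.
V₃/V₁ = (V₂/V₁)(V₃/V₂) = 21.4 × (403/52.28) = 165.

V₃/V₁ ≈ 165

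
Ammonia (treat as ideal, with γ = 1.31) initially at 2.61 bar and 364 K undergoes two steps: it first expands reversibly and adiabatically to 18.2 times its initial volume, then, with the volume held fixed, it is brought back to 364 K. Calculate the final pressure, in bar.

P₃ ≈ 0.143 bar

Adiabatic step (PV^γ = const): P₂ = 2.61×(1/18.2)^(1.31) = 0.05834 bar; T₂ = 364×(1/18.2)^(0.31) = 148.1 K.
Isochoric: P₃ = P₂(T₃/T₂) = 0.05834 × (364/148.1) = 0.1434 bar.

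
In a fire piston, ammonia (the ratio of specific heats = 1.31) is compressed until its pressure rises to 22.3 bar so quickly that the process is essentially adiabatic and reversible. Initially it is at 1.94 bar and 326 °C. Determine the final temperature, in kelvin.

T₂ ≈ 1070 K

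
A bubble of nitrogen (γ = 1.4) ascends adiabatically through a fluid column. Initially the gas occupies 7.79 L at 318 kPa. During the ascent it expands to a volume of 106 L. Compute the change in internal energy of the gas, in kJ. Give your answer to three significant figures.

ΔU ≈ -4.01 kJ

P₂ = P₁(V₁/V₂)^γ = 318×(7.79/106)^(1.4) = 8.225 kPa.
For a reversible adiabat, W_by_gas = (P₁V₁ − P₂V₂)/(γ−1).
W_by = (318000×0.00779 − 8225×0.106) / (0.4) = 4013 J.
Q = 0 ⇒ ΔU = −W_by = -4013 J.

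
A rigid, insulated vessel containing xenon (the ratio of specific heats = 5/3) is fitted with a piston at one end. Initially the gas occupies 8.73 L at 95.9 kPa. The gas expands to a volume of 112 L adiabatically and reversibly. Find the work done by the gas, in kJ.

W ≈ 1.03 kJ

P₂ = P₁(V₁/V₂)^γ = 95.9×(8.73/112)^(5/3) = 1.364 kPa.
For a reversible adiabat, W_by_gas = (P₁V₁ − P₂V₂)/(γ−1).
W_by = (95900×0.00873 − 1364×0.112) / (2/3) = 1027 J.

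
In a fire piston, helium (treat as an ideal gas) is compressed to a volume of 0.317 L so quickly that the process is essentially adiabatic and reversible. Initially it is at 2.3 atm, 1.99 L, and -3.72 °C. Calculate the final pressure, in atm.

P₂ ≈ 49.1 atm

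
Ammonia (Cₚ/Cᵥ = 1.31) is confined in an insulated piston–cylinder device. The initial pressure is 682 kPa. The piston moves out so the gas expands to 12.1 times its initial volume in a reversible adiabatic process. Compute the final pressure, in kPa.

Adiabatic: P₁V₁^γ = P₂V₂^γ ⇒ P₂ = P₁ (V₁/V₂)^γ.
P₂ = 682 × (1/12.1)^(1.31) = 26.02 kPa.

P₂ ≈ 26.0 kPa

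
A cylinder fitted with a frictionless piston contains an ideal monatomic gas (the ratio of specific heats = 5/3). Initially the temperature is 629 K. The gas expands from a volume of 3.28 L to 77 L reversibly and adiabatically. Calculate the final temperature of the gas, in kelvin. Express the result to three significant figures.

T₂ ≈ 76.7 K

Adiabatic: T₁V₁^(γ−1) = T₂V₂^(γ−1) ⇒ T₂ = T₁ (V₁/V₂)^(γ−1).
T₂ = 629 × (3.28/77)^(2/3) = 76.72 K.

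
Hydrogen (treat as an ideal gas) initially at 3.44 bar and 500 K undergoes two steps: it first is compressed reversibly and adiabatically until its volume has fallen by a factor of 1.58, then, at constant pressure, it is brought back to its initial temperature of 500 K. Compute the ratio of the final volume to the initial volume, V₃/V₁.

For a diatomic ideal gas γ = 7/5.
Adiabatic step: V₂/V₁ = 0.6329; T₂ = T₁·1.58^(2/5) = 600.4 K.
Isobaric step: V₃/V₂ = T₃/T₂ = 500/600.4.
V₃/V₁ = (V₂/V₁)(V₃/V₂) = 0.6329 × (500/600.4) = 0.5271.

V₃/V₁ ≈ 0.527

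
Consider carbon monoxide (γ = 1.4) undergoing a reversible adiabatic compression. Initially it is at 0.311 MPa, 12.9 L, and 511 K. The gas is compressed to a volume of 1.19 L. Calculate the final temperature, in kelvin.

Adiabatic: T₁V₁^(γ−1) = T₂V₂^(γ−1) ⇒ T₂ = T₁ (V₁/V₂)^(γ−1).
T₂ = 511 × (12.9/1.19)^(0.4) = 1326 K.

T₂ ≈ 1330 K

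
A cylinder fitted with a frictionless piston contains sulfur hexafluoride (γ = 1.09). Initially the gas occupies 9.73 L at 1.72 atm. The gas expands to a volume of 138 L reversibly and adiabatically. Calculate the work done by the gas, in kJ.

W ≈ 4.00 kJ

P₂ = P₁(V₁/V₂)^γ = 1.72×(9.73/138)^(1.09) = 0.09552 atm.
For a reversible adiabat, W_by_gas = (P₁V₁ − P₂V₂)/(γ−1).
W_by = (174300×0.00973 − 9679×0.138) / (0.09) = 4001 J.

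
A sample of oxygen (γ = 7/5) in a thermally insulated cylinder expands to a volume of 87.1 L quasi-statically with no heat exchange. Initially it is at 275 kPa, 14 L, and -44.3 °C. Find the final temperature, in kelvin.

T₂ ≈ 110 K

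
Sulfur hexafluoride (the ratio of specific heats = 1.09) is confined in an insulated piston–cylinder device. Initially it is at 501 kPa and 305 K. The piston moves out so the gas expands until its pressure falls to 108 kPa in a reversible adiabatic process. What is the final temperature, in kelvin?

Along an adiabat T P^((1−γ)/γ) is constant, so T₂ = T₁ (P₂/P₁)^((γ−1)/γ).
T₂ = 305 × (108/501)^(0.0826) = 268.7 K.

T₂ ≈ 269 K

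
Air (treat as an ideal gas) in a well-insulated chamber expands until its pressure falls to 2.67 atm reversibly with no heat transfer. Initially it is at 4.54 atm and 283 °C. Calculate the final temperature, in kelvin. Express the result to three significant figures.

Adiabatic: T₂/T₁ = (P₂/P₁)^((γ−1)/γ).
For a diatomic ideal gas γ = 7/5, so (γ−1)/γ = 2/7.
T₁ = 283 °C = 556.1 K.
T₂ = 556.1 × (2.67/4.54)^(2/7) = 477.9 K.

T₂ ≈ 478 K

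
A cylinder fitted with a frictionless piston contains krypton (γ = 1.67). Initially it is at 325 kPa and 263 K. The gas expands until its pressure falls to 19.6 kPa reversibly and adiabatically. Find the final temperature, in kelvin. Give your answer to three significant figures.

T₂ ≈ 85.2 K

Adiabatic: T₂/T₁ = (P₂/P₁)^((γ−1)/γ).
T₂ = 263 × (19.6/325)^(0.401) = 85.24 K.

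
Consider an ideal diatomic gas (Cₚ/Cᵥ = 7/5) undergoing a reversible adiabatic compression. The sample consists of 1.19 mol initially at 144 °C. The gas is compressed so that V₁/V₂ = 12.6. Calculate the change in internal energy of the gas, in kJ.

For a reversible adiabat TV^(γ−1) is constant, so T₂ = T₁ (V₁/V₂)^(γ−1).
T₁ = 144 °C = 417.1 K.
T₂ = 417.1 × 12.6^(2/5) = 1149 K.
Q = 0, so ΔU = W_on_gas = nCᵥΔT with Cᵥ = R/(γ−1) = 20.79 J/(mol·K).
ΔU = 1.19 × 20.79 × (1149 − 417.1) = 18110 J.

ΔU ≈ 18.1 kJ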